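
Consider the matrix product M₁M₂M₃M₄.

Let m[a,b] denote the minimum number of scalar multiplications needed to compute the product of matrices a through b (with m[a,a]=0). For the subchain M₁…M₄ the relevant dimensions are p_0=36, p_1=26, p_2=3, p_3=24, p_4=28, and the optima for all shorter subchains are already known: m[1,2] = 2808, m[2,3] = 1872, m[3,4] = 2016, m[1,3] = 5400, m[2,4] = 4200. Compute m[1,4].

m[1,4] = min over k∈[1,3] of m[1,k]+m[k+1,4]+p_{0}·p_k·p_{4}.
k=1: 0 + 4200 + 36·26·28 = 30408; k=2: 2808 + 2016 + 36·3·28 = 7848; k=3: 5400 + 0 + 36·24·28 = 29592.
Minimum: 7848 at k=2.

7848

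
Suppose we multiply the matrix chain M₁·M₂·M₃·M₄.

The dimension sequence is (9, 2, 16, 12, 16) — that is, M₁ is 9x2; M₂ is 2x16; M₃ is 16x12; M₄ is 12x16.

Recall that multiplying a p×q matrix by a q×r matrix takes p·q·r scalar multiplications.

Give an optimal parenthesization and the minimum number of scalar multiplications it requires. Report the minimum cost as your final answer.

Adjacent pairs: M₁M₂ = 9·2·16 = 288; M₂M₃ = 2·16·12 = 384; M₃M₄ = 16·12·16 = 3072.
Length 3: M₁..M₃: k=1: 0+384+9·2·12=600; k=2: 288+0+9·16·12=2016 → min 600 | M₂..M₄: k=2: 0+3072+2·16·16=3584; k=3: 384+0+2·12·16=768 → min 768.
Length 4: M₁..M₄: k=1: 0+768+9·2·16=1056; k=2: 288+3072+9·16·16=5664; k=3: 600+0+9·12·16=2328 → min 1056.
Optimal parenthesization: (M₁·((M₂·M₃)·M₄)) with cost 1056.

1056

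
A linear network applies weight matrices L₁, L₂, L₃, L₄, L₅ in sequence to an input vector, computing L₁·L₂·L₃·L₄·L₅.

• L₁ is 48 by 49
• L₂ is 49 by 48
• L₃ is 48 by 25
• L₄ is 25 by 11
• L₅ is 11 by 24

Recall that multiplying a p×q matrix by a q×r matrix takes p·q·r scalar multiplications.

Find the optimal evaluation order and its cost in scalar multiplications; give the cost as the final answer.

Adjacent pairs: L₁L₂ = 48·49·48 = 112896; L₂L₃ = 49·48·25 = 58800; L₃L₄ = 48·25·11 = 13200; L₄L₅ = 25·11·24 = 6600.
Length 3: L₁..L₃: k=1: 0+58800+48·49·25=117600; k=2: 112896+0+48·48·25=170496 → min 117600 | L₂..L₄: k=2: 0+13200+49·48·11=39072; k=3: 58800+0+49·25·11=72275 → min 39072 | L₃..L₅: k=3: 0+6600+48·25·24=35400; k=4: 13200+0+48·11·24=25872 → min 25872.
Length 4: L₁..L₄: k=1: 0+39072+48·49·11=64944; k=2: 112896+13200+48·48·11=151440; k=3: 117600+0+48·25·11=130800 → min 64944 | L₂..L₅: k=2: 0+25872+49·48·24=82320; k=3: 58800+6600+49·25·24=94800; k=4: 39072+0+49·11·24=52008 → min 52008.
Length 5: L₁..L₅: k=1: 0+52008+48·49·24=108456; k=2: 112896+25872+48·48·24=194064; k=3: 117600+6600+48·25·24=153000; k=4: 64944+0+48·11·24=77616 → min 77616.
Optimal parenthesization: ((L₁·(L₂·(L₃·L₄)))·L₅) with cost 77616.

77616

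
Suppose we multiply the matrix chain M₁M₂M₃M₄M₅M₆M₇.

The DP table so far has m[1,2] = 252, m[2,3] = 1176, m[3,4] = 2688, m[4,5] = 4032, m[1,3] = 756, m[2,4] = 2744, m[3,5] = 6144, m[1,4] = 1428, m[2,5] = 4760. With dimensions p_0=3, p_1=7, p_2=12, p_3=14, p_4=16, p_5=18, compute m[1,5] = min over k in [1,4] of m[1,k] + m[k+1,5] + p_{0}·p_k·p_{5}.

2292

m[1,5] = min over k∈[1,4] of m[1,k]+m[k+1,5]+p_{0}·p_k·p_{5}.
k=1: 0 + 4760 + 3·7·18 = 5138; k=2: 252 + 6144 + 3·12·18 = 7044; k=3: 756 + 4032 + 3·14·18 = 5544; k=4: 1428 + 0 + 3·16·18 = 2292.
Minimum: 2292 at k=4.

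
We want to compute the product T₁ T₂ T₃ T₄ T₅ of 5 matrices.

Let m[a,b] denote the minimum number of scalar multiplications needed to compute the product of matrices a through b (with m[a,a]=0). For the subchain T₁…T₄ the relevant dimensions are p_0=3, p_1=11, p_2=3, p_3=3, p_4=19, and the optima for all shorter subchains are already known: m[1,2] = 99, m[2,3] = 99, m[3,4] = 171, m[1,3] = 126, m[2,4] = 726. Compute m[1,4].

m[1,4] = min over k∈[1,3] of m[1,k]+m[k+1,4]+p_{0}·p_k·p_{4}.
k=1: 0 + 726 + 3·11·19 = 1353; k=2: 99 + 171 + 3·3·19 = 441; k=3: 126 + 0 + 3·3·19 = 297.
Minimum: 297 at k=3.

297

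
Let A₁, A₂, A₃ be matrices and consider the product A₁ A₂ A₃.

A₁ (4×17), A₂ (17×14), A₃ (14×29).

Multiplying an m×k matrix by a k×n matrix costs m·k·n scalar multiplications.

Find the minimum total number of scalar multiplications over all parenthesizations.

Order (A₁ (A₂ A₃)): (A₂ A₃): 17×14 by 14×29 → 17×29, cost 17·14·29 = 6902; (A₁ (A₂ A₃)): 4×17 by 17×29 → 4×29, cost 4·17·29 = 1972; cumulative 8874. Total 8874.
Order ((A₁ A₂) A₃): (A₁ A₂): 4×17 by 17×14 → 4×14, cost 4·17·14 = 952; ((A₁ A₂) A₃): 4×14 by 14×29 → 4×29, cost 4·14·29 = 1624; cumulative 2576. Total 2576.
Minimum: 2576.

2576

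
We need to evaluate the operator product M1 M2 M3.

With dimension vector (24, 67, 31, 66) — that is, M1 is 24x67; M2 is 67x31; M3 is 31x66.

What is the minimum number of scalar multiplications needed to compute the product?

98952

Order (M1 (M2 M3)): (M2 M3): 67×31 by 31×66 → 67×66, cost 67·31·66 = 137082; (M1 (M2 M3)): 24×67 by 67×66 → 24×66, cost 24·67·66 = 106128; cumulative 243210. Total 243210.
Order ((M1 M2) M3): (M1 M2): 24×67 by 67×31 → 24×31, cost 24·67·31 = 49848; ((M1 M2) M3): 24×31 by 31×66 → 24×66, cost 24·31·66 = 49104; cumulative 98952. Total 98952.
Minimum: 98952.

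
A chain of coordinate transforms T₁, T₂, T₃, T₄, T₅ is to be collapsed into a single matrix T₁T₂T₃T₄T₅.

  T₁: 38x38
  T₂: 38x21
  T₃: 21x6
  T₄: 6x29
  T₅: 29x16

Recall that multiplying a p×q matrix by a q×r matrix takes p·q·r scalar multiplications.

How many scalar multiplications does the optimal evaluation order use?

19884

Adjacent pairs: T₁T₂ = 38·38·21 = 30324; T₂T₃ = 38·21·6 = 4788; T₃T₄ = 21·6·29 = 3654; T₄T₅ = 6·29·16 = 2784.
Length 3: T₁..T₃: k=1: 0+4788+38·38·6=13452; k=2: 30324+0+38·21·6=35112 → min 13452 | T₂..T₄: k=2: 0+3654+38·21·29=26796; k=3: 4788+0+38·6·29=11400 → min 11400 | T₃..T₅: k=3: 0+2784+21·6·16=4800; k=4: 3654+0+21·29·16=13398 → min 4800.
Length 4: T₁..T₄: k=1: 0+11400+38·38·29=53276; k=2: 30324+3654+38·21·29=57120; k=3: 13452+0+38·6·29=20064 → min 20064 | T₂..T₅: k=2: 0+4800+38·21·16=17568; k=3: 4788+2784+38·6·16=11220; k=4: 11400+0+38·29·16=29032 → min 11220.
Length 5: T₁..T₅: k=1: 0+11220+38·38·16=34324; k=2: 30324+4800+38·21·16=47892; k=3: 13452+2784+38·6·16=19884; k=4: 20064+0+38·29·16=37696 → min 19884.
Optimal order: ((T₁(T₂T₃))(T₄T₅)) with cost 19884.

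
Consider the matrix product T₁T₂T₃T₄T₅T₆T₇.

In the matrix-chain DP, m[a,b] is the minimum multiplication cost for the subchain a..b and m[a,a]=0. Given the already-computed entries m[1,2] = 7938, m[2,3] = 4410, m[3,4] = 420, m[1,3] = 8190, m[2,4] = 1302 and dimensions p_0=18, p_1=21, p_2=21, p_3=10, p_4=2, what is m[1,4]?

2058

m[1,4] = min over k∈[1,3] of m[1,k]+m[k+1,4]+p_{0}·p_k·p_{4}.
k=1: 0 + 1302 + 18·21·2 = 2058; k=2: 7938 + 420 + 18·21·2 = 9114; k=3: 8190 + 0 + 18·10·2 = 8550.
Minimum: 2058 at k=1.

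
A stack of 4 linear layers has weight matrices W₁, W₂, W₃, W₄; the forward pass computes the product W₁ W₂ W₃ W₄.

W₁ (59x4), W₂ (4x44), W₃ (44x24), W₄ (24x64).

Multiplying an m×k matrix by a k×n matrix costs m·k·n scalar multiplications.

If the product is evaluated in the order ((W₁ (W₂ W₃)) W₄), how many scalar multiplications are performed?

(W₂ W₃): 4×44 by 44×24 → 4×24, cost 4·44·24 = 4224
(W₁ (W₂ W₃)): 59×4 by 4×24 → 59×24, cost 59·4·24 = 5664; cumulative 9888
((W₁ (W₂ W₃)) W₄): 59×24 by 24×64 → 59×64, cost 59·24·64 = 90624; cumulative 100512
Total: 100512 scalar multiplications.

100512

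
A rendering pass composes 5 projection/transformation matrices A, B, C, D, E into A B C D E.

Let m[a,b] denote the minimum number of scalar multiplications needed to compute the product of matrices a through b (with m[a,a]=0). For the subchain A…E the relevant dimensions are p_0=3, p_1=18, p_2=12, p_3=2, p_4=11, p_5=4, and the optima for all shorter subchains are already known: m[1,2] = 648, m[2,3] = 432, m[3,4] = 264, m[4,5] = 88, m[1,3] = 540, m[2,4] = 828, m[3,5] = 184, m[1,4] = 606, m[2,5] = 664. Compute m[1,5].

m[1,5] = min over k∈[1,4] of m[1,k]+m[k+1,5]+p_{0}·p_k·p_{5}.
k=1: 0 + 664 + 3·18·4 = 880; k=2: 648 + 184 + 3·12·4 = 976; k=3: 540 + 88 + 3·2·4 = 652; k=4: 606 + 0 + 3·11·4 = 738.
Minimum: 652 at k=3.

652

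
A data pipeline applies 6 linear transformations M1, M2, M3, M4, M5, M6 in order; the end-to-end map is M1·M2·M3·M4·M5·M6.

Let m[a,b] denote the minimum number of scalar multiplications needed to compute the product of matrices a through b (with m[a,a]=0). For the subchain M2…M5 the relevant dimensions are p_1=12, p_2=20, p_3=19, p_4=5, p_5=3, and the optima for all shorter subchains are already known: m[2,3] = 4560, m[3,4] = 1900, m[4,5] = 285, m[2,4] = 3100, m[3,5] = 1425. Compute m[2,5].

m[2,5] = min over k∈[2,4] of m[2,k]+m[k+1,5]+p_{1}·p_k·p_{5}.
k=2: 0 + 1425 + 12·20·3 = 2145; k=3: 4560 + 285 + 12·19·3 = 5529; k=4: 3100 + 0 + 12·5·3 = 3280.
Minimum: 2145 at k=2.

2145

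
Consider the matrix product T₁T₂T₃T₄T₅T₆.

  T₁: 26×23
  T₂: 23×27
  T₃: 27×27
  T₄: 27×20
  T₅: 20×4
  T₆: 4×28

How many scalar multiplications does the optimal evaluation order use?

Adjacent pairs: T₁T₂ = 26·23·27 = 16146; T₂T₃ = 23·27·27 = 16767; T₃T₄ = 27·27·20 = 14580; T₄T₅ = 27·20·4 = 2160; T₅T₆ = 20·4·28 = 2240.
Length 3: T₁..T₃: k=1: 0+16767+26·23·27=32913; k=2: 16146+0+26·27·27=35100 → min 32913 | T₂..T₄: k=2: 0+14580+23·27·20=27000; k=3: 16767+0+23·27·20=29187 → min 27000 | T₃..T₅: k=3: 0+2160+27·27·4=5076; k=4: 14580+0+27·20·4=16740 → min 5076 | T₄..T₆: k=4: 0+2240+27·20·28=17360; k=5: 2160+0+27·4·28=5184 → min 5184.
Length 4: T₁..T₄: k=1: 0+27000+26·23·20=38960; k=2: 16146+14580+26·27·20=44766; k=3: 32913+0+26·27·20=46953 → min 38960 | T₂..T₅: k=2: 0+5076+23·27·4=7560; k=3: 16767+2160+23·27·4=21411; k=4: 27000+0+23·20·4=28840 → min 7560 | T₃..T₆: k=3: 0+5184+27·27·28=25596; k=4: 14580+2240+27·20·28=31940; k=5: 5076+0+27·4·28=8100 → min 8100.
Length 5: T₁..T₅: k=1: 0+7560+26·23·4=9952; k=2: 16146+5076+26·27·4=24030; k=3: 32913+2160+26·27·4=37881; k=4: 38960+0+26·20·4=41040 → min 9952 | T₂..T₆: k=2: 0+8100+23·27·28=25488; k=3: 16767+5184+23·27·28=39339; k=4: 27000+2240+23·20·28=42120; k=5: 7560+0+23·4·28=10136 → min 10136.
Length 6: T₁..T₆: k=1: 0+10136+26·23·28=26880; k=2: 16146+8100+26·27·28=43902; k=3: 32913+5184+26·27·28=57753; k=4: 38960+2240+26·20·28=55760; k=5: 9952+0+26·4·28=12864 → min 12864.
Optimal order: ((T₁(T₂(T₃(T₄T₅))))T₆) with cost 12864.

12864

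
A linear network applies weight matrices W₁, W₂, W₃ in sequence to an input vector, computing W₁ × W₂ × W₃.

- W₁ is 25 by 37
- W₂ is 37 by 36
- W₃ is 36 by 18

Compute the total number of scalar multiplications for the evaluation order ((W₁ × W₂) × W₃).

(W₁ × W₂): 25×37 by 37×36 → 25×36, cost 25·37·36 = 33300
((W₁ × W₂) × W₃): 25×36 by 36×18 → 25×18, cost 25·36·18 = 16200; cumulative 49500
Total: 49500 scalar multiplications.

49500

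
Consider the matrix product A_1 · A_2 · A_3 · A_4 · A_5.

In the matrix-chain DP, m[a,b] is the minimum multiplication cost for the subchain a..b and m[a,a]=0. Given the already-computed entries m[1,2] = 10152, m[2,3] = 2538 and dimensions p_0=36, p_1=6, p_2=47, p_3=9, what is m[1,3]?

4482

m[1,3] = min over k∈[1,2] of m[1,k]+m[k+1,3]+p_{0}·p_k·p_{3}.
k=1: 0 + 2538 + 36·6·9 = 4482; k=2: 10152 + 0 + 36·47·9 = 25380.
Minimum: 4482 at k=1.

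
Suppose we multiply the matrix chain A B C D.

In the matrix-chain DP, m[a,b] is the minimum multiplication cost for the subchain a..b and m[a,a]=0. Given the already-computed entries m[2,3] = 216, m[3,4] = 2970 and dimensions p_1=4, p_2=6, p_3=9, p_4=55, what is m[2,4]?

m[2,4] = min over k∈[2,3] of m[2,k]+m[k+1,4]+p_{1}·p_k·p_{4}.
k=2: 0 + 2970 + 4·6·55 = 4290; k=3: 216 + 0 + 4·9·55 = 2196.
Minimum: 2196 at k=3.

2196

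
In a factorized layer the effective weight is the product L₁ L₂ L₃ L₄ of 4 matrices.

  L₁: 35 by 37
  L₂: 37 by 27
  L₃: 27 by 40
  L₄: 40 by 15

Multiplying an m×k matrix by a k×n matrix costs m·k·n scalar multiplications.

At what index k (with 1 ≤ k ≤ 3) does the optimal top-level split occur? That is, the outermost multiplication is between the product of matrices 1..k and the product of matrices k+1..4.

1

Adjacent pairs: L₁L₂ = 35·37·27 = 34965; L₂L₃ = 37·27·40 = 39960; L₃L₄ = 27·40·15 = 16200.
Length 3: L₁..L₃: k=1: 0+39960+35·37·40=91760; k=2: 34965+0+35·27·40=72765 → min 72765 | L₂..L₄: k=2: 0+16200+37·27·15=31185; k=3: 39960+0+37·40·15=62160 → min 31185.
Top-level splits: k=1: (L₁..L₁)·(L₂..L₄) → 0+31185+35·37·15 = 50610; k=2: (L₁..L₂)·(L₃..L₄) → 34965+16200+35·27·15 = 65340; k=3: (L₁..L₃)·(L₄..L₄) → 72765+0+35·40·15 = 93765.
Best split is after L₁, i.e. k = 1.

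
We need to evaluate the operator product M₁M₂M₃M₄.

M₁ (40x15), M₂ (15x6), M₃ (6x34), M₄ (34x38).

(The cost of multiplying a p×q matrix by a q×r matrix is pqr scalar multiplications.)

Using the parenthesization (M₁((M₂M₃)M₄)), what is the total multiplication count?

45240

(M₂M₃): 15×6 by 6×34 → 15×34, cost 15·6·34 = 3060
((M₂M₃)M₄): 15×34 by 34×38 → 15×38, cost 15·34·38 = 19380; cumulative 22440
(M₁((M₂M₃)M₄)): 40×15 by 15×38 → 40×38, cost 40·15·38 = 22800; cumulative 45240
Total: 45240 scalar multiplications.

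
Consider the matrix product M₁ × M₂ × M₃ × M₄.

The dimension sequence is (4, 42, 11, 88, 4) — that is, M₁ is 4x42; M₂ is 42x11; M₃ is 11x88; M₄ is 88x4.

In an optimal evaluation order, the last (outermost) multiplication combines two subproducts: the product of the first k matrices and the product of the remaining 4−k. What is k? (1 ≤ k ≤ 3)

2

Adjacent pairs: M₁M₂ = 4·42·11 = 1848; M₂M₃ = 42·11·88 = 40656; M₃M₄ = 11·88·4 = 3872.
Length 3: M₁..M₃: k=1: 0+40656+4·42·88=55440; k=2: 1848+0+4·11·88=5720 → min 5720 | M₂..M₄: k=2: 0+3872+42·11·4=5720; k=3: 40656+0+42·88·4=55440 → min 5720.
Top-level splits: k=1: (M₁..M₁)·(M₂..M₄) → 0+5720+4·42·4 = 6392; k=2: (M₁..M₂)·(M₃..M₄) → 1848+3872+4·11·4 = 5896; k=3: (M₁..M₃)·(M₄..M₄) → 5720+0+4·88·4 = 7128.
Best split is after M₂, i.e. k = 2.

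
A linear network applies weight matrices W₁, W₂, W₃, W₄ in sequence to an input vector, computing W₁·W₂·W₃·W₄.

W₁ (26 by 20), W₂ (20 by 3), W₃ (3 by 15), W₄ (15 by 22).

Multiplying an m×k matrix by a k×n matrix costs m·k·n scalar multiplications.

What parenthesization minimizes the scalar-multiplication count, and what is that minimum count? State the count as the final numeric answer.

4266

Adjacent pairs: W₁W₂ = 26·20·3 = 1560; W₂W₃ = 20·3·15 = 900; W₃W₄ = 3·15·22 = 990.
Length 3: W₁..W₃: k=1: 0+900+26·20·15=8700; k=2: 1560+0+26·3·15=2730 → min 2730 | W₂..W₄: k=2: 0+990+20·3·22=2310; k=3: 900+0+20·15·22=7500 → min 2310.
Length 4: W₁..W₄: k=1: 0+2310+26·20·22=13750; k=2: 1560+990+26·3·22=4266; k=3: 2730+0+26·15·22=11310 → min 4266.
Optimal parenthesization: ((W₁·W₂)·(W₃·W₄)) with cost 4266.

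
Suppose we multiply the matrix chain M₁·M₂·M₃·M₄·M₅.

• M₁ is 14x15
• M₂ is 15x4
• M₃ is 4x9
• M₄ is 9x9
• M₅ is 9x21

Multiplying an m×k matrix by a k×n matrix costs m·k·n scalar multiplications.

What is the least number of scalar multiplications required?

3096

Adjacent pairs: M₁M₂ = 14·15·4 = 840; M₂M₃ = 15·4·9 = 540; M₃M₄ = 4·9·9 = 324; M₄M₅ = 9·9·21 = 1701.
Length 3: M₁..M₃: k=1: 0+540+14·15·9=2430; k=2: 840+0+14·4·9=1344 → min 1344 | M₂..M₄: k=2: 0+324+15·4·9=864; k=3: 540+0+15·9·9=1755 → min 864 | M₃..M₅: k=3: 0+1701+4·9·21=2457; k=4: 324+0+4·9·21=1080 → min 1080.
Length 4: M₁..M₄: k=1: 0+864+14·15·9=2754; k=2: 840+324+14·4·9=1668; k=3: 1344+0+14·9·9=2478 → min 1668 | M₂..M₅: k=2: 0+1080+15·4·21=2340; k=3: 540+1701+15·9·21=5076; k=4: 864+0+15·9·21=3699 → min 2340.
Length 5: M₁..M₅: k=1: 0+2340+14·15·21=6750; k=2: 840+1080+14·4·21=3096; k=3: 1344+1701+14·9·21=5691; k=4: 1668+0+14·9·21=4314 → min 3096.
Optimal order: ((M₁·M₂)·((M₃·M₄)·M₅)) with cost 3096.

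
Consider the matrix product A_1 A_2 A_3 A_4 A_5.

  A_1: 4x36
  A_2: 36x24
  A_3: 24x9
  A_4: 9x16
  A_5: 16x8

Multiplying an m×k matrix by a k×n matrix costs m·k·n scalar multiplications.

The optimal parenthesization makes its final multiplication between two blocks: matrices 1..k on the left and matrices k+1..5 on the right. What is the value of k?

4

Adjacent pairs: A_1A_2 = 4·36·24 = 3456; A_2A_3 = 36·24·9 = 7776; A_3A_4 = 24·9·16 = 3456; A_4A_5 = 9·16·8 = 1152.
Length 3: A_1..A_3: k=1: 0+7776+4·36·9=9072; k=2: 3456+0+4·24·9=4320 → min 4320 | A_2..A_4: k=2: 0+3456+36·24·16=17280; k=3: 7776+0+36·9·16=12960 → min 12960 | A_3..A_5: k=3: 0+1152+24·9·8=2880; k=4: 3456+0+24·16·8=6528 → min 2880.
Length 4: A_1..A_4: k=1: 0+12960+4·36·16=15264; k=2: 3456+3456+4·24·16=8448; k=3: 4320+0+4·9·16=4896 → min 4896 | A_2..A_5: k=2: 0+2880+36·24·8=9792; k=3: 7776+1152+36·9·8=11520; k=4: 12960+0+36·16·8=17568 → min 9792.
Top-level splits: k=1: (A_1..A_1)·(A_2..A_5) → 0+9792+4·36·8 = 10944; k=2: (A_1..A_2)·(A_3..A_5) → 3456+2880+4·24·8 = 7104; k=3: (A_1..A_3)·(A_4..A_5) → 4320+1152+4·9·8 = 5760; k=4: (A_1..A_4)·(A_5..A_5) → 4896+0+4·16·8 = 5408.
Best split is after A_4, i.e. k = 4.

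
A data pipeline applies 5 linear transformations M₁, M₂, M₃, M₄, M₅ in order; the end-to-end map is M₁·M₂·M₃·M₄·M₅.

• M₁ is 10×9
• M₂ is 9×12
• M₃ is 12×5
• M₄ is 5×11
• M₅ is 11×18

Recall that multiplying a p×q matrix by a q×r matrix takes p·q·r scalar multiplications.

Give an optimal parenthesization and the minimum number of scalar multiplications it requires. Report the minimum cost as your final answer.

Adjacent pairs: M₁M₂ = 10·9·12 = 1080; M₂M₃ = 9·12·5 = 540; M₃M₄ = 12·5·11 = 660; M₄M₅ = 5·11·18 = 990.
Length 3: M₁..M₃: k=1: 0+540+10·9·5=990; k=2: 1080+0+10·12·5=1680 → min 990 | M₂..M₄: k=2: 0+660+9·12·11=1848; k=3: 540+0+9·5·11=1035 → min 1035 | M₃..M₅: k=3: 0+990+12·5·18=2070; k=4: 660+0+12·11·18=3036 → min 2070.
Length 4: M₁..M₄: k=1: 0+1035+10·9·11=2025; k=2: 1080+660+10·12·11=3060; k=3: 990+0+10·5·11=1540 → min 1540 | M₂..M₅: k=2: 0+2070+9·12·18=4014; k=3: 540+990+9·5·18=2340; k=4: 1035+0+9·11·18=2817 → min 2340.
Length 5: M₁..M₅: k=1: 0+2340+10·9·18=3960; k=2: 1080+2070+10·12·18=5310; k=3: 990+990+10·5·18=2880; k=4: 1540+0+10·11·18=3520 → min 2880.
Optimal parenthesization: ((M₁·(M₂·M₃))·(M₄·M₅)) with cost 2880.

2880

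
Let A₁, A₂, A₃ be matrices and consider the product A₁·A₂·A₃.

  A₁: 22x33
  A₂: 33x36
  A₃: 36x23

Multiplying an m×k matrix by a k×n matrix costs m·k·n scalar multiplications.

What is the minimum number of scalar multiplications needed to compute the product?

44022

Order (A₁·(A₂·A₃)): (A₂·A₃): 33×36 by 36×23 → 33×23, cost 33·36·23 = 27324; (A₁·(A₂·A₃)): 22×33 by 33×23 → 22×23, cost 22·33·23 = 16698; cumulative 44022. Total 44022.
Order ((A₁·A₂)·A₃): (A₁·A₂): 22×33 by 33×36 → 22×36, cost 22·33·36 = 26136; ((A₁·A₂)·A₃): 22×36 by 36×23 → 22×23, cost 22·36·23 = 18216; cumulative 44352. Total 44352.
Minimum: 44022.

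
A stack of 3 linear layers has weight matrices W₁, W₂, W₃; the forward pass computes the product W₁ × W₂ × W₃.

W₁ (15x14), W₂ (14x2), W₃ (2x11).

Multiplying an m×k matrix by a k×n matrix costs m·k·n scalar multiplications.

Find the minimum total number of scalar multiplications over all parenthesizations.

Order (W₁ × (W₂ × W₃)): (W₂ × W₃): 14×2 by 2×11 → 14×11, cost 14·2·11 = 308; (W₁ × (W₂ × W₃)): 15×14 by 14×11 → 15×11, cost 15·14·11 = 2310; cumulative 2618. Total 2618.
Order ((W₁ × W₂) × W₃): (W₁ × W₂): 15×14 by 14×2 → 15×2, cost 15·14·2 = 420; ((W₁ × W₂) × W₃): 15×2 by 2×11 → 15×11, cost 15·2·11 = 330; cumulative 750. Total 750.
Minimum: 750.

750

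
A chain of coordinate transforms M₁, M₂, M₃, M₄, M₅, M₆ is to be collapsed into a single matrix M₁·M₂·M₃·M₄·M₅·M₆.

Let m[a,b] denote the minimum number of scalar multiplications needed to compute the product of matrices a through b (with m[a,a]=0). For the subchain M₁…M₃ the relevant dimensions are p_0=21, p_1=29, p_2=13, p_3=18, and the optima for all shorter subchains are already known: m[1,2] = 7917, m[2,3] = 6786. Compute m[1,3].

m[1,3] = min over k∈[1,2] of m[1,k]+m[k+1,3]+p_{0}·p_k·p_{3}.
k=1: 0 + 6786 + 21·29·18 = 17748; k=2: 7917 + 0 + 21·13·18 = 12831.
Minimum: 12831 at k=2.

12831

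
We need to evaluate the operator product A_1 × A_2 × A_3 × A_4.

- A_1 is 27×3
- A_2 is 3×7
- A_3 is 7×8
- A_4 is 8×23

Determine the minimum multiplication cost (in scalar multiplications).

Adjacent pairs: A_1A_2 = 27·3·7 = 567; A_2A_3 = 3·7·8 = 168; A_3A_4 = 7·8·23 = 1288.
Length 3: A_1..A_3: k=1: 0+168+27·3·8=816; k=2: 567+0+27·7·8=2079 → min 816 | A_2..A_4: k=2: 0+1288+3·7·23=1771; k=3: 168+0+3·8·23=720 → min 720.
Length 4: A_1..A_4: k=1: 0+720+27·3·23=2583; k=2: 567+1288+27·7·23=6202; k=3: 816+0+27·8·23=5784 → min 2583.
Optimal order: (A_1 × ((A_2 × A_3) × A_4)) with cost 2583.

2583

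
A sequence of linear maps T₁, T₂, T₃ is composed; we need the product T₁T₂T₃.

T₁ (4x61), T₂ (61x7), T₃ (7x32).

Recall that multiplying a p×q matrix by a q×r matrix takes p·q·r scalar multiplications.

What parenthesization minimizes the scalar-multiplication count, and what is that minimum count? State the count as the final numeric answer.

(T₁(T₂T₃)): cost 21472.
((T₁T₂)T₃): cost 2604.
Optimal: ((T₁T₂)T₃) with cost 2604.

2604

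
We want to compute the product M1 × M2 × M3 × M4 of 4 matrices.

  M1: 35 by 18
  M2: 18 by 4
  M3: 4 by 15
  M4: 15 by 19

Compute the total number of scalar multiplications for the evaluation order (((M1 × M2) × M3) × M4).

(M1 × M2): 35×18 by 18×4 → 35×4, cost 35·18·4 = 2520
((M1 × M2) × M3): 35×4 by 4×15 → 35×15, cost 35·4·15 = 2100; cumulative 4620
(((M1 × M2) × M3) × M4): 35×15 by 15×19 → 35×19, cost 35·15·19 = 9975; cumulative 14595
Total: 14595 scalar multiplications.

14595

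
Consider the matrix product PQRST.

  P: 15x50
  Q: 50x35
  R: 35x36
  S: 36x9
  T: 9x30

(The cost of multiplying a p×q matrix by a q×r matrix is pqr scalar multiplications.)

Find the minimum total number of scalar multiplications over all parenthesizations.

37890

Adjacent pairs: PQ = 15·50·35 = 26250; QR = 50·35·36 = 63000; RS = 35·36·9 = 11340; ST = 36·9·30 = 9720.
Length 3: P..R: k=1: 0+63000+15·50·36=90000; k=2: 26250+0+15·35·36=45150 → min 45150 | Q..S: k=2: 0+11340+50·35·9=27090; k=3: 63000+0+50·36·9=79200 → min 27090 | R..T: k=3: 0+9720+35·36·30=47520; k=4: 11340+0+35·9·30=20790 → min 20790.
Length 4: P..S: k=1: 0+27090+15·50·9=33840; k=2: 26250+11340+15·35·9=42315; k=3: 45150+0+15·36·9=50010 → min 33840 | Q..T: k=2: 0+20790+50·35·30=73290; k=3: 63000+9720+50·36·30=126720; k=4: 27090+0+50·9·30=40590 → min 40590.
Length 5: P..T: k=1: 0+40590+15·50·30=63090; k=2: 26250+20790+15·35·30=62790; k=3: 45150+9720+15·36·30=71070; k=4: 33840+0+15·9·30=37890 → min 37890.
Optimal order: ((P(Q(RS)))T) with cost 37890.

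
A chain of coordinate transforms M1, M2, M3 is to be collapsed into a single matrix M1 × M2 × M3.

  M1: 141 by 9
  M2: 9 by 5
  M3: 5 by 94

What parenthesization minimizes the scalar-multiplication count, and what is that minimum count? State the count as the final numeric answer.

(M1 × (M2 × M3)): cost 123516.
((M1 × M2) × M3): cost 72615.
Optimal: ((M1 × M2) × M3) with cost 72615.

72615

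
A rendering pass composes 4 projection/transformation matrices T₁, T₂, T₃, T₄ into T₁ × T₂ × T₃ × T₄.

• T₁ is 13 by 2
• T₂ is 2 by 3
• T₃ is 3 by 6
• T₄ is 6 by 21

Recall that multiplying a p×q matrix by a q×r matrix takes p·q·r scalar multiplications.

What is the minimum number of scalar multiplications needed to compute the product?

Adjacent pairs: T₁T₂ = 13·2·3 = 78; T₂T₃ = 2·3·6 = 36; T₃T₄ = 3·6·21 = 378.
Length 3: T₁..T₃: k=1: 0+36+13·2·6=192; k=2: 78+0+13·3·6=312 → min 192 | T₂..T₄: k=2: 0+378+2·3·21=504; k=3: 36+0+2·6·21=288 → min 288.
Length 4: T₁..T₄: k=1: 0+288+13·2·21=834; k=2: 78+378+13·3·21=1275; k=3: 192+0+13·6·21=1830 → min 834.
Optimal order: (T₁ × ((T₂ × T₃) × T₄)) with cost 834.

834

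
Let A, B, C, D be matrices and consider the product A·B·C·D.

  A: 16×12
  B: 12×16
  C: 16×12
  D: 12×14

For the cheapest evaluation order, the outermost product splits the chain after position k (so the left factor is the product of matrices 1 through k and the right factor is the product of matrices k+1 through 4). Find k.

1

Adjacent pairs: AB = 16·12·16 = 3072; BC = 12·16·12 = 2304; CD = 16·12·14 = 2688.
Length 3: A..C: k=1: 0+2304+16·12·12=4608; k=2: 3072+0+16·16·12=6144 → min 4608 | B..D: k=2: 0+2688+12·16·14=5376; k=3: 2304+0+12·12·14=4320 → min 4320.
Top-level splits: k=1: (A..A)·(B..D) → 0+4320+16·12·14 = 7008; k=2: (A..B)·(C..D) → 3072+2688+16·16·14 = 9344; k=3: (A..C)·(D..D) → 4608+0+16·12·14 = 7296.
Best split is after A, i.e. k = 1.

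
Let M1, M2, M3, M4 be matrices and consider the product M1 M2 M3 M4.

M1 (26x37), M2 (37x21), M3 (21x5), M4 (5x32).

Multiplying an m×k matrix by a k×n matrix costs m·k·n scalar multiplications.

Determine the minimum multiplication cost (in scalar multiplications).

12855

Adjacent pairs: M1M2 = 26·37·21 = 20202; M2M3 = 37·21·5 = 3885; M3M4 = 21·5·32 = 3360.
Length 3: M1..M3: k=1: 0+3885+26·37·5=8695; k=2: 20202+0+26·21·5=22932 → min 8695 | M2..M4: k=2: 0+3360+37·21·32=28224; k=3: 3885+0+37·5·32=9805 → min 9805.
Length 4: M1..M4: k=1: 0+9805+26·37·32=40589; k=2: 20202+3360+26·21·32=41034; k=3: 8695+0+26·5·32=12855 → min 12855.
Optimal order: ((M1 (M2 M3)) M4) with cost 12855.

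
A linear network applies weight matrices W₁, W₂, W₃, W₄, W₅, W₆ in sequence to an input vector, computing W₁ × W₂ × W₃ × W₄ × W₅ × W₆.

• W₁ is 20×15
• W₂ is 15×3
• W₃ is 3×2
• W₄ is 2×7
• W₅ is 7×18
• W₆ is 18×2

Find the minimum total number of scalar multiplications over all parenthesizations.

Adjacent pairs: W₁W₂ = 20·15·3 = 900; W₂W₃ = 15·3·2 = 90; W₃W₄ = 3·2·7 = 42; W₄W₅ = 2·7·18 = 252; W₅W₆ = 7·18·2 = 252.
Length 3: W₁..W₃: k=1: 0+90+20·15·2=690; k=2: 900+0+20·3·2=1020 → min 690 | W₂..W₄: k=2: 0+42+15·3·7=357; k=3: 90+0+15·2·7=300 → min 300 | W₃..W₅: k=3: 0+252+3·2·18=360; k=4: 42+0+3·7·18=420 → min 360 | W₄..W₆: k=4: 0+252+2·7·2=280; k=5: 252+0+2·18·2=324 → min 280.
Length 4: W₁..W₄: k=1: 0+300+20·15·7=2400; k=2: 900+42+20·3·7=1362; k=3: 690+0+20·2·7=970 → min 970 | W₂..W₅: k=2: 0+360+15·3·18=1170; k=3: 90+252+15·2·18=882; k=4: 300+0+15·7·18=2190 → min 882 | W₃..W₆: k=3: 0+280+3·2·2=292; k=4: 42+252+3·7·2=336; k=5: 360+0+3·18·2=468 → min 292.
Length 5: W₁..W₅: k=1: 0+882+20·15·18=6282; k=2: 900+360+20·3·18=2340; k=3: 690+252+20·2·18=1662; k=4: 970+0+20·7·18=3490 → min 1662 | W₂..W₆: k=2: 0+292+15·3·2=382; k=3: 90+280+15·2·2=430; k=4: 300+252+15·7·2=762; k=5: 882+0+15·18·2=1422 → min 382.
Length 6: W₁..W₆: k=1: 0+382+20·15·2=982; k=2: 900+292+20·3·2=1312; k=3: 690+280+20·2·2=1050; k=4: 970+252+20·7·2=1502; k=5: 1662+0+20·18·2=2382 → min 982.
Optimal order: (W₁ × (W₂ × (W₃ × (W₄ × (W₅ × W₆))))) with cost 982.

982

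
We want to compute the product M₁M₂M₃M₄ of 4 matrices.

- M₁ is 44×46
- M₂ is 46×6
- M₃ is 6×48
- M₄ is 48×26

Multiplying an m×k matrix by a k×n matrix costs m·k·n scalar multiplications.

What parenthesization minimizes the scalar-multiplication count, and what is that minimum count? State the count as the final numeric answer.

Adjacent pairs: M₁M₂ = 44·46·6 = 12144; M₂M₃ = 46·6·48 = 13248; M₃M₄ = 6·48·26 = 7488.
Length 3: M₁..M₃: k=1: 0+13248+44·46·48=110400; k=2: 12144+0+44·6·48=24816 → min 24816 | M₂..M₄: k=2: 0+7488+46·6·26=14664; k=3: 13248+0+46·48·26=70656 → min 14664.
Length 4: M₁..M₄: k=1: 0+14664+44·46·26=67288; k=2: 12144+7488+44·6·26=26496; k=3: 24816+0+44·48·26=79728 → min 26496.
Optimal parenthesization: ((M₁M₂)(M₃M₄)) with cost 26496.

26496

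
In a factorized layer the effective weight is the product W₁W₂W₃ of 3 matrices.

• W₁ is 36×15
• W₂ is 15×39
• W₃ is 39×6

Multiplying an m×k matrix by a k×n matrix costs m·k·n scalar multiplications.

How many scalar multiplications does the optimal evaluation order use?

Order (W₁(W₂W₃)): (W₂W₃): 15×39 by 39×6 → 15×6, cost 15·39·6 = 3510; (W₁(W₂W₃)): 36×15 by 15×6 → 36×6, cost 36·15·6 = 3240; cumulative 6750. Total 6750.
Order ((W₁W₂)W₃): (W₁W₂): 36×15 by 15×39 → 36×39, cost 36·15·39 = 21060; ((W₁W₂)W₃): 36×39 by 39×6 → 36×6, cost 36·39·6 = 8424; cumulative 29484. Total 29484.
Minimum: 6750.

6750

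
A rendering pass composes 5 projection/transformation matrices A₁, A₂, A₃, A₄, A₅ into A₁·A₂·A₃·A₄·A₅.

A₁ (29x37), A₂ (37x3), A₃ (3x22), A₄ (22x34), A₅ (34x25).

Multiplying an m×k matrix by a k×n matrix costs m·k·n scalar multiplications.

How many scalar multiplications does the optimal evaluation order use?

10188

Adjacent pairs: A₁A₂ = 29·37·3 = 3219; A₂A₃ = 37·3·22 = 2442; A₃A₄ = 3·22·34 = 2244; A₄A₅ = 22·34·25 = 18700.
Length 3: A₁..A₃: k=1: 0+2442+29·37·22=26048; k=2: 3219+0+29·3·22=5133 → min 5133 | A₂..A₄: k=2: 0+2244+37·3·34=6018; k=3: 2442+0+37·22·34=30118 → min 6018 | A₃..A₅: k=3: 0+18700+3·22·25=20350; k=4: 2244+0+3·34·25=4794 → min 4794.
Length 4: A₁..A₄: k=1: 0+6018+29·37·34=42500; k=2: 3219+2244+29·3·34=8421; k=3: 5133+0+29·22·34=26825 → min 8421 | A₂..A₅: k=2: 0+4794+37·3·25=7569; k=3: 2442+18700+37·22·25=41492; k=4: 6018+0+37·34·25=37468 → min 7569.
Length 5: A₁..A₅: k=1: 0+7569+29·37·25=34394; k=2: 3219+4794+29·3·25=10188; k=3: 5133+18700+29·22·25=39783; k=4: 8421+0+29·34·25=33071 → min 10188.
Optimal order: ((A₁·A₂)·((A₃·A₄)·A₅)) with cost 10188.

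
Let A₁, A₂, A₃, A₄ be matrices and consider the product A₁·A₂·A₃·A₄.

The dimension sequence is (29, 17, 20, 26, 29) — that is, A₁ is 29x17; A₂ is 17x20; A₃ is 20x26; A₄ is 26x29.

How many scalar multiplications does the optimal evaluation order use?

35955

Adjacent pairs: A₁A₂ = 29·17·20 = 9860; A₂A₃ = 17·20·26 = 8840; A₃A₄ = 20·26·29 = 15080.
Length 3: A₁..A₃: k=1: 0+8840+29·17·26=21658; k=2: 9860+0+29·20·26=24940 → min 21658 | A₂..A₄: k=2: 0+15080+17·20·29=24940; k=3: 8840+0+17·26·29=21658 → min 21658.
Length 4: A₁..A₄: k=1: 0+21658+29·17·29=35955; k=2: 9860+15080+29·20·29=41760; k=3: 21658+0+29·26·29=43524 → min 35955.
Optimal order: (A₁·((A₂·A₃)·A₄)) with cost 35955.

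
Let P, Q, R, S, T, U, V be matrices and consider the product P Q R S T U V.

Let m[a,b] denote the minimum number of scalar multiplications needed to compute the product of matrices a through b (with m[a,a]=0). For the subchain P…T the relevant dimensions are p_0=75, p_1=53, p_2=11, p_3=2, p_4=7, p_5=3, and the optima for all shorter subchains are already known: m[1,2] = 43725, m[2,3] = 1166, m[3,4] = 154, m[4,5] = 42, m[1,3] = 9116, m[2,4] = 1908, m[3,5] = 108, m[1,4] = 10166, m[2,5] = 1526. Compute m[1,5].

m[1,5] = min over k∈[1,4] of m[1,k]+m[k+1,5]+p_{0}·p_k·p_{5}.
k=1: 0 + 1526 + 75·53·3 = 13451; k=2: 43725 + 108 + 75·11·3 = 46308; k=3: 9116 + 42 + 75·2·3 = 9608; k=4: 10166 + 0 + 75·7·3 = 11741.
Minimum: 9608 at k=3.

9608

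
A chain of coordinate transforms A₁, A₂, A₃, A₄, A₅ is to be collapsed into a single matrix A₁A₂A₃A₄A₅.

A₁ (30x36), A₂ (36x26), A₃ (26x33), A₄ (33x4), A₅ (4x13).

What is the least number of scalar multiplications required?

13056

Adjacent pairs: A₁A₂ = 30·36·26 = 28080; A₂A₃ = 36·26·33 = 30888; A₃A₄ = 26·33·4 = 3432; A₄A₅ = 33·4·13 = 1716.
Length 3: A₁..A₃: k=1: 0+30888+30·36·33=66528; k=2: 28080+0+30·26·33=53820 → min 53820 | A₂..A₄: k=2: 0+3432+36·26·4=7176; k=3: 30888+0+36·33·4=35640 → min 7176 | A₃..A₅: k=3: 0+1716+26·33·13=12870; k=4: 3432+0+26·4·13=4784 → min 4784.
Length 4: A₁..A₄: k=1: 0+7176+30·36·4=11496; k=2: 28080+3432+30·26·4=34632; k=3: 53820+0+30·33·4=57780 → min 11496 | A₂..A₅: k=2: 0+4784+36·26·13=16952; k=3: 30888+1716+36·33·13=48048; k=4: 7176+0+36·4·13=9048 → min 9048.
Length 5: A₁..A₅: k=1: 0+9048+30·36·13=23088; k=2: 28080+4784+30·26·13=43004; k=3: 53820+1716+30·33·13=68406; k=4: 11496+0+30·4·13=13056 → min 13056.
Optimal order: ((A₁(A₂(A₃A₄)))A₅) with cost 13056.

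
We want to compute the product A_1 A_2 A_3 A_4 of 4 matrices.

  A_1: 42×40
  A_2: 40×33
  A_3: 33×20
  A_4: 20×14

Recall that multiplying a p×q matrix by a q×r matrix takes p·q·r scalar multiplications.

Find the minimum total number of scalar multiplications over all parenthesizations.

Adjacent pairs: A_1A_2 = 42·40·33 = 55440; A_2A_3 = 40·33·20 = 26400; A_3A_4 = 33·20·14 = 9240.
Length 3: A_1..A_3: k=1: 0+26400+42·40·20=60000; k=2: 55440+0+42·33·20=83160 → min 60000 | A_2..A_4: k=2: 0+9240+40·33·14=27720; k=3: 26400+0+40·20·14=37600 → min 27720.
Length 4: A_1..A_4: k=1: 0+27720+42·40·14=51240; k=2: 55440+9240+42·33·14=84084; k=3: 60000+0+42·20·14=71760 → min 51240.
Optimal order: (A_1 (A_2 (A_3 A_4))) with cost 51240.

51240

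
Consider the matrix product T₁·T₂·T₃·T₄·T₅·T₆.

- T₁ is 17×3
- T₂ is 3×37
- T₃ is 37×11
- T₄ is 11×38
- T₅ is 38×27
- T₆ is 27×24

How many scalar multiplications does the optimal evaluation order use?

8721

Adjacent pairs: T₁T₂ = 17·3·37 = 1887; T₂T₃ = 3·37·11 = 1221; T₃T₄ = 37·11·38 = 15466; T₄T₅ = 11·38·27 = 11286; T₅T₆ = 38·27·24 = 24624.
Length 3: T₁..T₃: k=1: 0+1221+17·3·11=1782; k=2: 1887+0+17·37·11=8806 → min 1782 | T₂..T₄: k=2: 0+15466+3·37·38=19684; k=3: 1221+0+3·11·38=2475 → min 2475 | T₃..T₅: k=3: 0+11286+37·11·27=22275; k=4: 15466+0+37·38·27=53428 → min 22275 | T₄..T₆: k=4: 0+24624+11·38·24=34656; k=5: 11286+0+11·27·24=18414 → min 18414.
Length 4: T₁..T₄: k=1: 0+2475+17·3·38=4413; k=2: 1887+15466+17·37·38=41255; k=3: 1782+0+17·11·38=8888 → min 4413 | T₂..T₅: k=2: 0+22275+3·37·27=25272; k=3: 1221+11286+3·11·27=13398; k=4: 2475+0+3·38·27=5553 → min 5553 | T₃..T₆: k=3: 0+18414+37·11·24=28182; k=4: 15466+24624+37·38·24=73834; k=5: 22275+0+37·27·24=46251 → min 28182.
Length 5: T₁..T₅: k=1: 0+5553+17·3·27=6930; k=2: 1887+22275+17·37·27=41145; k=3: 1782+11286+17·11·27=18117; k=4: 4413+0+17·38·27=21855 → min 6930 | T₂..T₆: k=2: 0+28182+3·37·24=30846; k=3: 1221+18414+3·11·24=20427; k=4: 2475+24624+3·38·24=29835; k=5: 5553+0+3·27·24=7497 → min 7497.
Length 6: T₁..T₆: k=1: 0+7497+17·3·24=8721; k=2: 1887+28182+17·37·24=45165; k=3: 1782+18414+17·11·24=24684; k=4: 4413+24624+17·38·24=44541; k=5: 6930+0+17·27·24=17946 → min 8721.
Optimal order: (T₁·((((T₂·T₃)·T₄)·T₅)·T₆)) with cost 8721.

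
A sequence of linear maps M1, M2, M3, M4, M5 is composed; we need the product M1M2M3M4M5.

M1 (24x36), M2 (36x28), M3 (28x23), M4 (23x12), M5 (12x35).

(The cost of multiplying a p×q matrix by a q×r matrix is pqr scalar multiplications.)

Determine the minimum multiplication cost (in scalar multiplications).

40272

Adjacent pairs: M1M2 = 24·36·28 = 24192; M2M3 = 36·28·23 = 23184; M3M4 = 28·23·12 = 7728; M4M5 = 23·12·35 = 9660.
Length 3: M1..M3: k=1: 0+23184+24·36·23=43056; k=2: 24192+0+24·28·23=39648 → min 39648 | M2..M4: k=2: 0+7728+36·28·12=19824; k=3: 23184+0+36·23·12=33120 → min 19824 | M3..M5: k=3: 0+9660+28·23·35=32200; k=4: 7728+0+28·12·35=19488 → min 19488.
Length 4: M1..M4: k=1: 0+19824+24·36·12=30192; k=2: 24192+7728+24·28·12=39984; k=3: 39648+0+24·23·12=46272 → min 30192 | M2..M5: k=2: 0+19488+36·28·35=54768; k=3: 23184+9660+36·23·35=61824; k=4: 19824+0+36·12·35=34944 → min 34944.
Length 5: M1..M5: k=1: 0+34944+24·36·35=65184; k=2: 24192+19488+24·28·35=67200; k=3: 39648+9660+24·23·35=68628; k=4: 30192+0+24·12·35=40272 → min 40272.
Optimal order: ((M1(M2(M3M4)))M5) with cost 40272.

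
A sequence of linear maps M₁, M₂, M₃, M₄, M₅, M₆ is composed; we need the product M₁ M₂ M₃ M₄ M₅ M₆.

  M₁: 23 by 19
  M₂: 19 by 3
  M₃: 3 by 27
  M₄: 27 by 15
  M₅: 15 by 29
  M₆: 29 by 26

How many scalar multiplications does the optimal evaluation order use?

7887

Adjacent pairs: M₁M₂ = 23·19·3 = 1311; M₂M₃ = 19·3·27 = 1539; M₃M₄ = 3·27·15 = 1215; M₄M₅ = 27·15·29 = 11745; M₅M₆ = 15·29·26 = 11310.
Length 3: M₁..M₃: k=1: 0+1539+23·19·27=13338; k=2: 1311+0+23·3·27=3174 → min 3174 | M₂..M₄: k=2: 0+1215+19·3·15=2070; k=3: 1539+0+19·27·15=9234 → min 2070 | M₃..M₅: k=3: 0+11745+3·27·29=14094; k=4: 1215+0+3·15·29=2520 → min 2520 | M₄..M₆: k=4: 0+11310+27·15·26=21840; k=5: 11745+0+27·29·26=32103 → min 21840.
Length 4: M₁..M₄: k=1: 0+2070+23·19·15=8625; k=2: 1311+1215+23·3·15=3561; k=3: 3174+0+23·27·15=12489 → min 3561 | M₂..M₅: k=2: 0+2520+19·3·29=4173; k=3: 1539+11745+19·27·29=28161; k=4: 2070+0+19·15·29=10335 → min 4173 | M₃..M₆: k=3: 0+21840+3·27·26=23946; k=4: 1215+11310+3·15·26=13695; k=5: 2520+0+3·29·26=4782 → min 4782.
Length 5: M₁..M₅: k=1: 0+4173+23·19·29=16846; k=2: 1311+2520+23·3·29=5832; k=3: 3174+11745+23·27·29=32928; k=4: 3561+0+23·15·29=13566 → min 5832 | M₂..M₆: k=2: 0+4782+19·3·26=6264; k=3: 1539+21840+19·27·26=36717; k=4: 2070+11310+19·15·26=20790; k=5: 4173+0+19·29·26=18499 → min 6264.
Length 6: M₁..M₆: k=1: 0+6264+23·19·26=17626; k=2: 1311+4782+23·3·26=7887; k=3: 3174+21840+23·27·26=41160; k=4: 3561+11310+23·15·26=23841; k=5: 5832+0+23·29·26=23174 → min 7887.
Optimal order: ((M₁ M₂) (((M₃ M₄) M₅) M₆)) with cost 7887.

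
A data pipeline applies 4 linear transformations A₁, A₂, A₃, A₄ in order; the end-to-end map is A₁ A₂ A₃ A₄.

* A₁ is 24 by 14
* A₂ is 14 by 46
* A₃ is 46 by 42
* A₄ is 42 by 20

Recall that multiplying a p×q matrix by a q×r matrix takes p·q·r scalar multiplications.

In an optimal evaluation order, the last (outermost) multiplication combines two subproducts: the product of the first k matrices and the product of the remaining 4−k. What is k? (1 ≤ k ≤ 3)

1

Adjacent pairs: A₁A₂ = 24·14·46 = 15456; A₂A₃ = 14·46·42 = 27048; A₃A₄ = 46·42·20 = 38640.
Length 3: A₁..A₃: k=1: 0+27048+24·14·42=41160; k=2: 15456+0+24·46·42=61824 → min 41160 | A₂..A₄: k=2: 0+38640+14·46·20=51520; k=3: 27048+0+14·42·20=38808 → min 38808.
Top-level splits: k=1: (A₁..A₁)·(A₂..A₄) → 0+38808+24·14·20 = 45528; k=2: (A₁..A₂)·(A₃..A₄) → 15456+38640+24·46·20 = 76176; k=3: (A₁..A₃)·(A₄..A₄) → 41160+0+24·42·20 = 61320.
Best split is after A₁, i.e. k = 1.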